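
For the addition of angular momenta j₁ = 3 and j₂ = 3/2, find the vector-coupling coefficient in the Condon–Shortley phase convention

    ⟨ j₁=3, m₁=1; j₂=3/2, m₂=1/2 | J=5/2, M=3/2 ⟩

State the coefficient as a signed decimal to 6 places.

√[6·2!4!1!/8! · 4!2!2!1!4!1!] = √(576/35)
  +(−1)^1/∏(1,1,1,1,3,0)! = -1/6  (running -1/6)
  +(−1)^2/∏(2,0,0,0,4,1)! = 1/48  (running -7/48)
⟨..|..⟩ = √(576/35)·(-7/48) = -0.591608

-0.591608  (= −√(7/20))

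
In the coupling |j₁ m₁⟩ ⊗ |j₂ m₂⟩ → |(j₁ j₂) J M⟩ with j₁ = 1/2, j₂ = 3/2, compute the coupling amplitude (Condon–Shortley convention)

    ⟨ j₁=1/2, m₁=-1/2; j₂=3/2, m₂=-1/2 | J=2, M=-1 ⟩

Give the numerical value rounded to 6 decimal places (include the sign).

+0.866025

√[5·0!1!3!/5! · 0!1!1!2!1!3!] = √(3)
  +(−1)^0/∏(0,0,1,1,0,2)! = 1/2  (running 1/2)
⟨..|..⟩ = √(3)·(1/2) = +0.866025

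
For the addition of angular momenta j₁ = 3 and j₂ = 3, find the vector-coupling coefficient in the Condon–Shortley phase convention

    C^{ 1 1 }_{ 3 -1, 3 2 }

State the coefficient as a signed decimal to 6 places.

+0.422577

j₁+j₂−J=5  J+j₁−j₂=1  J−j₁+j₂=1  j₁+j₂+J+1=8
(j₁±m₁, j₂±m₂, J±M) = (2,4,5,1,2,0)
P² = 720/7
sum k=4..4:
  [4] +1/24 = 1/24
S = 1/24
C² = P²·S² = 5/28 ; C = +0.422577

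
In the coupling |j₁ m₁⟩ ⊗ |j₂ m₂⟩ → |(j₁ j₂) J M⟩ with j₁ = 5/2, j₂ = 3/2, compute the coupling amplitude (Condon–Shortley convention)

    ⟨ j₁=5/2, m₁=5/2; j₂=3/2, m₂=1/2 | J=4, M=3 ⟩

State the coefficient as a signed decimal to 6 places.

j₁+j₂−J=0  J+j₁−j₂=5  J−j₁+j₂=3  j₁+j₂+J+1=9
(j₁±m₁, j₂±m₂, J±M) = (5,0,2,1,7,1)
P² = 21600
sum k=0..0:
  [0] +1/240 = 1/240
S = 1/240
C² = P²·S² = 3/8 ; C = +0.612372

+√(3/8) = +0.612372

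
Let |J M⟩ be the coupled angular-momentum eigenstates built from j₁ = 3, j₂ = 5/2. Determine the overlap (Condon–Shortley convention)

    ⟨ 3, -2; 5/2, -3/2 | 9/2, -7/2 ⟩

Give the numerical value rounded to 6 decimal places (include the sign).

triangle: 1!*5!*4!/11! = 2880/39916800
(j±m)!: 1!*5!*1!*4!*1!*8! = 116121600
prefactor² = (2J+1)*Δ*N² = 921600/11
  k=0: +1/(0!*1!*5!*1!*0!*3!) = 1/720
  k=1: −1/(1!*0!*4!*0!*1!*4!) = -1/576
Σ = -1/2880  ⇒  CG² = 921600/11*(-1/2880)² = 1/99
CG = −√(1/99) = -0.100504

-0.100504  (= −√(1/99))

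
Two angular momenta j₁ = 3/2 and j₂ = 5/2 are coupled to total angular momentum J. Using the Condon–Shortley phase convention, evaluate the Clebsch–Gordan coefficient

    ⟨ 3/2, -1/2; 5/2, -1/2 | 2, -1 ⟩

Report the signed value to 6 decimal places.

−√(25/84) ≈ -0.545545

j₁+j₂−J=2  J+j₁−j₂=1  J−j₁+j₂=3  j₁+j₂+J+1=7
(j₁±m₁, j₂±m₂, J±M) = (1,2,2,3,1,3)
P² = 12/7
sum k=1..2:
  [1] −1/2 = -1/2
  [2] +1/12 = 1/12
S = -5/12
C² = P²·S² = 25/84 ; C = -0.545545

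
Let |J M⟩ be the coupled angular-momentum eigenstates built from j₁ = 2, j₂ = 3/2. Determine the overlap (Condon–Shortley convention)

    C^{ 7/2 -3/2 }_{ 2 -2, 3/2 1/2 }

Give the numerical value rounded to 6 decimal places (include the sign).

+√(1/7) = +0.377964

triangle: 0!×4!×3!/8! = 144/40320
(j±m)!: 0!×4!×2!×1!×2!×5! = 11520
prefactor² = (2J+1)×Δ×N² = 2304/7
  k=0: +1/(0!×0!×4!×2!×0!×1!) = 1/48
Σ = 1/48  ⇒  CG² = 2304/7×1/48² = 1/7
CG = +√(1/7) = +0.377964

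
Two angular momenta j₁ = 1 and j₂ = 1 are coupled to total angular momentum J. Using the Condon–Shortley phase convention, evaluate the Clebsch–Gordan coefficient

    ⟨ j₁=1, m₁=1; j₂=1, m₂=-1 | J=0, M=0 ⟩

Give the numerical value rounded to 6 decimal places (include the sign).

j₁+j₂−J=2  J+j₁−j₂=0  J−j₁+j₂=0  j₁+j₂+J+1=3
(j₁±m₁, j₂±m₂, J±M) = (2,0,0,2,0,0)
P² = 4/3
sum k=0..0:
  [0] +1/2 = 1/2
S = 1/2
C² = P²·S² = 1/3 ; C = +0.577350

+√(1/3) ≈ +0.577350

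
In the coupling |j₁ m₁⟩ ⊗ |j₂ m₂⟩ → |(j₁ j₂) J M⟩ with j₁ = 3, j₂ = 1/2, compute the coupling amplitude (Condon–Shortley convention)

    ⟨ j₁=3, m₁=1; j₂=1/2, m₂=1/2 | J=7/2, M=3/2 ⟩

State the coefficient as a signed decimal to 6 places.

√[8·0!6!1!/8! · 4!2!1!0!5!2!] = √(11520/7)
  +(−1)^0/∏(0,0,2,1,4,0)! = 1/48  (running 1/48)
⟨..|..⟩ = √(11520/7)·(1/48) = +0.845154

+0.845154  (= +√(5/7))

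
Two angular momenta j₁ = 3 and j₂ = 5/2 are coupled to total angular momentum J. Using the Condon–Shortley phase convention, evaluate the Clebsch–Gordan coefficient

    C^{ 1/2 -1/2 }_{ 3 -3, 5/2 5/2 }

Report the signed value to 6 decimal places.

−√(2/7) = -0.534522

√[2·5!1!0!/7! · 0!6!5!0!0!1!] = √(28800/7)
  +(−1)^5/∏(5,0,1,0,0,0)! = -1/120  (running -1/120)
⟨..|..⟩ = √(28800/7)·(-1/120) = -0.534522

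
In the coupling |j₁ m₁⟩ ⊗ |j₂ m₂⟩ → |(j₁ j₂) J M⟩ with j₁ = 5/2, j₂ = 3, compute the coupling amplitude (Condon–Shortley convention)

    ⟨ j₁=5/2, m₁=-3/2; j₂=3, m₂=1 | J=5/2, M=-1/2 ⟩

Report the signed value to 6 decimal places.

√[6·3!2!3!/9! · 1!4!4!2!2!3!] = √(576/35)
  +(−1)^2/∏(2,1,2,2,0,1)! = 1/8  (running 1/8)
  +(−1)^3/∏(3,0,1,1,1,2)! = -1/12  (running 1/24)
⟨..|..⟩ = √(576/35)·(1/24) = +0.169031

+√(1/35) ≈ +0.169031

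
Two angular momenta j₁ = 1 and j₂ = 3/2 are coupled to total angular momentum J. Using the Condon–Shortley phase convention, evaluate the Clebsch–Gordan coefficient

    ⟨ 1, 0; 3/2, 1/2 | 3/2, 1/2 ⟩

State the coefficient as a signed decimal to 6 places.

√[4·1!1!2!/5! · 1!1!2!1!2!1!] = √(4/15)
  +(−1)^0/∏(0,1,1,2,0,0)! = 1/2  (running 1/2)
  +(−1)^1/∏(1,0,0,1,1,1)! = -1  (running -1/2)
⟨..|..⟩ = √(4/15)·(-1/2) = -0.258199

−√(1/15) = -0.258199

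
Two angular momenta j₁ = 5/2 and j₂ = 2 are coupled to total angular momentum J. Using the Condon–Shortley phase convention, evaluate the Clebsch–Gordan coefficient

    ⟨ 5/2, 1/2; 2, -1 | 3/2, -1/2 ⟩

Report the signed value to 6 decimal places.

−√(5/21) ≈ -0.487950

√[4·3!2!1!/7! · 3!2!1!3!1!2!] = √(48/35)
  +(−1)^0/∏(0,3,2,1,0,0)! = 1/12  (running 1/12)
  +(−1)^1/∏(1,2,1,0,1,1)! = -1/2  (running -5/12)
⟨..|..⟩ = √(48/35)·(-5/12) = -0.487950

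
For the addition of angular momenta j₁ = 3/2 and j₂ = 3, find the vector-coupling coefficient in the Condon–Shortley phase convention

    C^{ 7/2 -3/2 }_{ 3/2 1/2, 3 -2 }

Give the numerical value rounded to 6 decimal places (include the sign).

triangle: 1!×2!×5!/9! = 240/362880
(j±m)!: 2!×1!×1!×5!×2!×5! = 57600
prefactor² = (2J+1)×Δ×N² = 6400/21
  k=0: +1/(0!×1!×1!×1!×1!×4!) = 1/24
  k=1: −1/(1!×0!×0!×0!×2!×5!) = -1/240
Σ = 3/80  ⇒  CG² = 6400/21×3/80² = 3/7
CG = +√(3/7) = +0.654654

+0.654654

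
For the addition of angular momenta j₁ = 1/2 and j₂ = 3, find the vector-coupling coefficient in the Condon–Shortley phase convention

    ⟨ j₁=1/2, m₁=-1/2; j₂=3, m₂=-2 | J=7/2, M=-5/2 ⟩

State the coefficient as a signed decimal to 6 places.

√[8·0!1!6!/8! · 0!1!1!5!1!6!] = √(86400/7)
  +(−1)^0/∏(0,0,1,1,0,5)! = 1/120  (running 1/120)
⟨..|..⟩ = √(86400/7)·(1/120) = +0.925820

+√(6/7) ≈ +0.925820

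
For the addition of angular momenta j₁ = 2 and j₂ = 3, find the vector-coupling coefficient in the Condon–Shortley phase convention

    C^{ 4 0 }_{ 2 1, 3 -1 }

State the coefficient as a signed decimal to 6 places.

triangle: 1!×3!×5!/10! = 720/3628800
(j±m)!: 3!×1!×2!×4!×4!×4! = 165888
prefactor² = (2J+1)×Δ×N² = 10368/35
  k=0: +1/(0!×1!×1!×2!×2!×3!) = 1/24
  k=1: −1/(1!×0!×0!×1!×3!×4!) = -1/144
Σ = 5/144  ⇒  CG² = 10368/35×5/144² = 5/14
CG = +√(5/14) = +0.597614

+0.597614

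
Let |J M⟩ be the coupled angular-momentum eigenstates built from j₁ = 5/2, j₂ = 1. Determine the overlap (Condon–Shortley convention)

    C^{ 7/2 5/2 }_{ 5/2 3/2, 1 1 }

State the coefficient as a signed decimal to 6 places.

+√(5/7) ≈ +0.845154

j₁+j₂−J=0  J+j₁−j₂=5  J−j₁+j₂=2  j₁+j₂+J+1=8
(j₁±m₁, j₂±m₂, J±M) = (4,1,2,0,6,1)
P² = 11520/7
sum k=0..0:
  [0] +1/48 = 1/48
S = 1/48
C² = P²·S² = 5/7 ; C = +0.845154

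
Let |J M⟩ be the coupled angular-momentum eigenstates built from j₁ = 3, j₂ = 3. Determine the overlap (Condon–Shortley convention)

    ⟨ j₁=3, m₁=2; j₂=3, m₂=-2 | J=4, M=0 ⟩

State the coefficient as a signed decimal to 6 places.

j₁+j₂−J=2  J+j₁−j₂=4  J−j₁+j₂=4  j₁+j₂+J+1=11
(j₁±m₁, j₂±m₂, J±M) = (5,1,1,5,4,4)
P² = 165888/77
sum k=0..1:
  [0] +1/72 = 1/72
  [1] −1/576 = -1/576
S = 7/576
C² = P²·S² = 7/22 ; C = +0.564076

+0.564076  (= +√(7/22))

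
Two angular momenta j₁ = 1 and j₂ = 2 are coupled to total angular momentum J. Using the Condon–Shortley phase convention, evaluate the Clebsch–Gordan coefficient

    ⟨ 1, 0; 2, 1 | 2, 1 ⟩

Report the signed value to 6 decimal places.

√[5·1!1!3!/6! · 1!1!3!1!3!1!] = √(3/2)
  +(−1)^0/∏(0,1,1,3,0,0)! = 1/6  (running 1/6)
  +(−1)^1/∏(1,0,0,2,1,1)! = -1/2  (running -1/3)
⟨..|..⟩ = √(3/2)·(-1/3) = -0.408248

-0.408248  (= −√(1/6))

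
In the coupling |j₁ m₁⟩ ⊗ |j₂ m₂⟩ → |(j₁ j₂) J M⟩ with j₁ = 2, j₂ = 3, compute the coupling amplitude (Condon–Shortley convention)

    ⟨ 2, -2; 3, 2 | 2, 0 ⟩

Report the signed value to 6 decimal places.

-0.597614

j₁+j₂−J=3  J+j₁−j₂=1  J−j₁+j₂=3  j₁+j₂+J+1=8
(j₁±m₁, j₂±m₂, J±M) = (0,4,5,1,2,2)
P² = 360/7
sum k=3..3:
  [3] −1/12 = -1/12
S = -1/12
C² = P²·S² = 5/14 ; C = -0.597614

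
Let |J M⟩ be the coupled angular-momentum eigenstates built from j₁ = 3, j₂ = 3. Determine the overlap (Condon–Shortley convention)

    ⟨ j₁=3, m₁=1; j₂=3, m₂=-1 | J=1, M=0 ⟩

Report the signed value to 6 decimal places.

triangle: 5!*1!*1!/8! = 120/40320
(j±m)!: 4!*2!*2!*4!*1!*1! = 2304
prefactor² = (2J+1)*Δ*N² = 144/7
  k=1: −1/(1!*4!*1!*1!*0!*0!) = -1/24
  k=2: +1/(2!*3!*0!*0!*1!*1!) = 1/12
Σ = 1/24  ⇒  CG² = 144/7*1/24² = 1/28
CG = +√(1/28) = +0.188982

+0.188982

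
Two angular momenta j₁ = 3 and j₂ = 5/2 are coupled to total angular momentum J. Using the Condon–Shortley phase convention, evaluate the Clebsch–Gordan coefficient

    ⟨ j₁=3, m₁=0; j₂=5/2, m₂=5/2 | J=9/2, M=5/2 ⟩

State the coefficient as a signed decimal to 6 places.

-0.615457  (= −√(25/66))

j₁+j₂−J=1  J+j₁−j₂=5  J−j₁+j₂=4  j₁+j₂+J+1=11
(j₁±m₁, j₂±m₂, J±M) = (3,3,5,0,7,2)
P² = 345600/11
sum k=1..1:
  [1] −1/288 = -1/288
S = -1/288
C² = P²·S² = 25/66 ; C = -0.615457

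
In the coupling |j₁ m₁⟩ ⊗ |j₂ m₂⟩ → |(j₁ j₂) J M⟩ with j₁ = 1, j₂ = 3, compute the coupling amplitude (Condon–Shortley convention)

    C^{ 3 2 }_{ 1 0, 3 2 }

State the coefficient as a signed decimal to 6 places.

−√(1/3) = -0.577350

√[7·1!1!5!/8! · 1!1!5!1!5!1!] = √(300)
  +(−1)^0/∏(0,1,1,5,0,0)! = 1/120  (running 1/120)
  +(−1)^1/∏(1,0,0,4,1,1)! = -1/24  (running -1/30)
⟨..|..⟩ = √(300)·(-1/30) = -0.577350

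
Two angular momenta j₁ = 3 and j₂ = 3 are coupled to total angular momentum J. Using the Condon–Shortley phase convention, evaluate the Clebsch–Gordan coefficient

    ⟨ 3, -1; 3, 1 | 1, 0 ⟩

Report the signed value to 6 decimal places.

-0.188982

triangle: 5!*1!*1!/8! = 120/40320
(j±m)!: 2!*4!*4!*2!*1!*1! = 2304
prefactor² = (2J+1)*Δ*N² = 144/7
  k=3: −1/(3!*2!*1!*1!*0!*0!) = -1/12
  k=4: +1/(4!*1!*0!*0!*1!*1!) = 1/24
Σ = -1/24  ⇒  CG² = 144/7*(-1/24)² = 1/28
CG = −√(1/28) = -0.188982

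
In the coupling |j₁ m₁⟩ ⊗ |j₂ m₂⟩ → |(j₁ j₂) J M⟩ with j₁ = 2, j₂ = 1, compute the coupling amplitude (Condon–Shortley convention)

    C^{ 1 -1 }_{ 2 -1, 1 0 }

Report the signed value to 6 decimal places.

-0.547723

√[3·2!2!0!/5! · 1!3!1!1!0!2!] = √(6/5)
  +(−1)^1/∏(1,1,2,0,0,0)! = -1/2  (running -1/2)
⟨..|..⟩ = √(6/5)·(-1/2) = -0.547723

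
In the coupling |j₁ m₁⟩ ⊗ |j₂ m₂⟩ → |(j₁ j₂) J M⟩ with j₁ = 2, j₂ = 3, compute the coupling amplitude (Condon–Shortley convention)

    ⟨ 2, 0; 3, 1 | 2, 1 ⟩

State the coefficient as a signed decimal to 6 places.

+0.377964

j₁+j₂−J=3  J+j₁−j₂=1  J−j₁+j₂=3  j₁+j₂+J+1=8
(j₁±m₁, j₂±m₂, J±M) = (2,2,4,2,3,1)
P² = 36/7
sum k=1..2:
  [1] −1/12 = -1/12
  [2] +1/4 = 1/4
S = 1/6
C² = P²·S² = 1/7 ; C = +0.377964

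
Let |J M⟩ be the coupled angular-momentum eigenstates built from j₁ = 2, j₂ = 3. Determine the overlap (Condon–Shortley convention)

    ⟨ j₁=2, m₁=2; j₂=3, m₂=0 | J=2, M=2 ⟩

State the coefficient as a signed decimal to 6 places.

triangle: 3!×1!×3!/8! = 36/40320
(j±m)!: 4!×0!×3!×3!×4!×0! = 20736
prefactor² = (2J+1)×Δ×N² = 648/7
  k=0: +1/(0!×3!×0!×3!×1!×0!) = 1/36
Σ = 1/36  ⇒  CG² = 648/7×1/36² = 1/14
CG = +√(1/14) = +0.267261

+√(1/14) = +0.267261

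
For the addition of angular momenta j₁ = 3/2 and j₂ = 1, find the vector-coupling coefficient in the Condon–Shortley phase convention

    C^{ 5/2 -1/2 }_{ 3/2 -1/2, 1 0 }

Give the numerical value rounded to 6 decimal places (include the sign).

√[6·0!3!2!/6! · 1!2!1!1!2!3!] = √(12/5)
  +(−1)^0/∏(0,0,2,1,1,1)! = 1/2  (running 1/2)
⟨..|..⟩ = √(12/5)·(1/2) = +0.774597

+0.774597  (= +√(3/5))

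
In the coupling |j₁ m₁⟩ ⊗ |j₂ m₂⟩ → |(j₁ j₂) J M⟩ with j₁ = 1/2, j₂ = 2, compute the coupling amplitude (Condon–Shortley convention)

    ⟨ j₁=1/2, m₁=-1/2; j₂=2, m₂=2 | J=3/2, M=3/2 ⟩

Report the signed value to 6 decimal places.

√[4·1!0!3!/5! · 0!1!4!0!3!0!] = √(144/5)
  +(−1)^1/∏(1,0,0,3,0,0)! = -1/6  (running -1/6)
⟨..|..⟩ = √(144/5)·(-1/6) = -0.894427

-0.894427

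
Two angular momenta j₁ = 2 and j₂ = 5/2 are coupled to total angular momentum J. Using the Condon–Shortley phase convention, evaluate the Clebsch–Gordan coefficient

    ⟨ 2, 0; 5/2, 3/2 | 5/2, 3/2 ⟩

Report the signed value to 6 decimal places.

-0.119523  (= −√(1/70))

triangle: 2!×2!×3!/8! = 24/40320
(j±m)!: 2!×2!×4!×1!×4!×1! = 2304
prefactor² = (2J+1)×Δ×N² = 288/35
  k=1: −1/(1!×1!×1!×3!×1!×0!) = -1/6
  k=2: +1/(2!×0!×0!×2!×2!×1!) = 1/8
Σ = -1/24  ⇒  CG² = 288/35×(-1/24)² = 1/70
CG = −√(1/70) = -0.119523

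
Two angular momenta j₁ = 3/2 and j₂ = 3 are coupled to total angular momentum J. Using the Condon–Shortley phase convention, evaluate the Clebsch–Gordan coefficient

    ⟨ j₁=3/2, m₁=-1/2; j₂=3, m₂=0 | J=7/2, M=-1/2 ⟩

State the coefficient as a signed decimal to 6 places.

-0.308607  (= −√(2/21))

triangle: 1!·2!·5!/9! = 240/362880
(j±m)!: 1!·2!·3!·3!·3!·4! = 10368
prefactor² = (2J+1)·Δ·N² = 384/7
  k=0: +1/(0!·1!·2!·3!·0!·2!) = 1/24
  k=1: −1/(1!·0!·1!·2!·1!·3!) = -1/12
Σ = -1/24  ⇒  CG² = 384/7·(-1/24)² = 2/21
CG = −√(2/21) = -0.308607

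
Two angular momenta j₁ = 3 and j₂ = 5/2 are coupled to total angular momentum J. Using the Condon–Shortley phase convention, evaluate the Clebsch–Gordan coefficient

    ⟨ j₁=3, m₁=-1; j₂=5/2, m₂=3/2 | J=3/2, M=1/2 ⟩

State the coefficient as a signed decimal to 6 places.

√[4·4!2!1!/8! · 2!4!4!1!2!1!] = √(384/35)
  +(−1)^3/∏(3,1,1,1,1,0)! = -1/6  (running -1/6)
  +(−1)^4/∏(4,0,0,0,2,1)! = 1/48  (running -7/48)
⟨..|..⟩ = √(384/35)·(-7/48) = -0.483046

−√(7/30) = -0.483046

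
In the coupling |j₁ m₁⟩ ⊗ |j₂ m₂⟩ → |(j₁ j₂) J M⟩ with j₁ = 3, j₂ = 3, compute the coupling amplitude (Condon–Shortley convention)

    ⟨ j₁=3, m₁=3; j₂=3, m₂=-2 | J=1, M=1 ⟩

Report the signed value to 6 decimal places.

+0.327327  (= +√(3/28))

j₁+j₂−J=5  J+j₁−j₂=1  J−j₁+j₂=1  j₁+j₂+J+1=8
(j₁±m₁, j₂±m₂, J±M) = (6,0,1,5,2,0)
P² = 10800/7
sum k=0..0:
  [0] +1/120 = 1/120
S = 1/120
C² = P²·S² = 3/28 ; C = +0.327327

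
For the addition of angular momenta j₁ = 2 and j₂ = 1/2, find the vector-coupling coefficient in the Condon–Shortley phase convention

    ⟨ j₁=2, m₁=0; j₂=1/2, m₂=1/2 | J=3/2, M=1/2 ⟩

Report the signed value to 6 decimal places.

-0.632456

j₁+j₂−J=1  J+j₁−j₂=3  J−j₁+j₂=0  j₁+j₂+J+1=5
(j₁±m₁, j₂±m₂, J±M) = (2,2,1,0,2,1)
P² = 8/5
sum k=1..1:
  [1] −1/2 = -1/2
S = -1/2
C² = P²·S² = 2/5 ; C = -0.632456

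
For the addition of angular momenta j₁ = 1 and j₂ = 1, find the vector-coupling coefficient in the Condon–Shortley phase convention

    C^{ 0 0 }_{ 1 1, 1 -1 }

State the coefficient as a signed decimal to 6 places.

+√(1/3) ≈ +0.577350

triangle: 2!*0!*0!/3! = 2/6
(j±m)!: 2!*0!*0!*2!*0!*0! = 4
prefactor² = (2J+1)*Δ*N² = 4/3
  k=0: +1/(0!*2!*0!*0!*0!*0!) = 1/2
Σ = 1/2  ⇒  CG² = 4/3*1/2² = 1/3
CG = +√(1/3) = +0.577350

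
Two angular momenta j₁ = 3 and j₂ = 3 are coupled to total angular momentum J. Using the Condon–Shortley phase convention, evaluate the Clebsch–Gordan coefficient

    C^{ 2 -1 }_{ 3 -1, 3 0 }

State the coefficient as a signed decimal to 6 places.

+√(1/42) ≈ +0.154303

j₁+j₂−J=4  J+j₁−j₂=2  J−j₁+j₂=2  j₁+j₂+J+1=9
(j₁±m₁, j₂±m₂, J±M) = (2,4,3,3,1,3)
P² = 96/7
sum k=2..3:
  [2] +1/8 = 1/8
  [3] −1/12 = -1/12
S = 1/24
C² = P²·S² = 1/42 ; C = +0.154303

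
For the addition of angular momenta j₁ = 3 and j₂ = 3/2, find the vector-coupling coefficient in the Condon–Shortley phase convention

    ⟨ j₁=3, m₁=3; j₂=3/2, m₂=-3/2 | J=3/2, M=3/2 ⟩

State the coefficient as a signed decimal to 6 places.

j₁+j₂−J=3  J+j₁−j₂=3  J−j₁+j₂=0  j₁+j₂+J+1=7
(j₁±m₁, j₂±m₂, J±M) = (6,0,0,3,3,0)
P² = 5184/7
sum k=0..0:
  [0] +1/36 = 1/36
S = 1/36
C² = P²·S² = 4/7 ; C = +0.755929

+√(4/7) = +0.755929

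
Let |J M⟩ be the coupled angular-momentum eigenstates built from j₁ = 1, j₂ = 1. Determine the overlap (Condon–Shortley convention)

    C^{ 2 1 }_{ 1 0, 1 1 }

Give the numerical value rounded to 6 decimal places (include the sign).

+√(1/2) = +0.707107

j₁+j₂−J=0  J+j₁−j₂=2  J−j₁+j₂=2  j₁+j₂+J+1=5
(j₁±m₁, j₂±m₂, J±M) = (1,1,2,0,3,1)
P² = 2
sum k=0..0:
  [0] +1/2 = 1/2
S = 1/2
C² = P²·S² = 1/2 ; C = +0.707107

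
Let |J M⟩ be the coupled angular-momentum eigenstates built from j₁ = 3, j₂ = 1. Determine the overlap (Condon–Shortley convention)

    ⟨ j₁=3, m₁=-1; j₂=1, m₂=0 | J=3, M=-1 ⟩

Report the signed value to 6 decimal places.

-0.288675

triangle: 1!·5!·1!/8! = 120/40320
(j±m)!: 2!·4!·1!·1!·2!·4! = 2304
prefactor² = (2J+1)·Δ·N² = 48
  k=0: +1/(0!·1!·4!·1!·1!·0!) = 1/24
  k=1: −1/(1!·0!·3!·0!·2!·1!) = -1/12
Σ = -1/24  ⇒  CG² = 48·(-1/24)² = 1/12
CG = −√(1/12) = -0.288675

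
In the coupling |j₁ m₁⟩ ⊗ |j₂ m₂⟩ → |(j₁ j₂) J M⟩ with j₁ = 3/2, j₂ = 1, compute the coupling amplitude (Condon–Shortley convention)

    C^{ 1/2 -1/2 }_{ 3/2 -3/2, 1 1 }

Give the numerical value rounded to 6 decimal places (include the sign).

+0.707107

√[2·2!1!0!/4! · 0!3!2!0!0!1!] = √(2)
  +(−1)^2/∏(2,0,1,0,0,0)! = 1/2  (running 1/2)
⟨..|..⟩ = √(2)·(1/2) = +0.707107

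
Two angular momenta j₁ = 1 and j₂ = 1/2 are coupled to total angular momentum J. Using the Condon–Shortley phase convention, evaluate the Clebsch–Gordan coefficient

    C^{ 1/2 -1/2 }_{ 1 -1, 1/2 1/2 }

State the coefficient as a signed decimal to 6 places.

−√(2/3) = -0.816497

√[2·1!1!0!/3! · 0!2!1!0!0!1!] = √(2/3)
  +(−1)^1/∏(1,0,1,0,0,0)! = -1  (running -1)
⟨..|..⟩ = √(2/3)·(-1) = -0.816497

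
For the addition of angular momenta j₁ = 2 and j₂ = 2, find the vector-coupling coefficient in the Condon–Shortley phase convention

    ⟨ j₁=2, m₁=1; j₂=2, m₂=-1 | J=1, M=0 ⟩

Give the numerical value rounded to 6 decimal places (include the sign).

-0.316228

j₁+j₂−J=3  J+j₁−j₂=1  J−j₁+j₂=1  j₁+j₂+J+1=6
(j₁±m₁, j₂±m₂, J±M) = (3,1,1,3,1,1)
P² = 9/10
sum k=0..1:
  [0] +1/6 = 1/6
  [1] −1/2 = -1/2
S = -1/3
C² = P²·S² = 1/10 ; C = -0.316228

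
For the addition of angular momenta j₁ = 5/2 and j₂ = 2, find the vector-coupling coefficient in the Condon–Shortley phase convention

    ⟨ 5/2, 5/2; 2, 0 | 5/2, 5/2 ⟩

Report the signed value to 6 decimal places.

j₁+j₂−J=2  J+j₁−j₂=3  J−j₁+j₂=2  j₁+j₂+J+1=8
(j₁±m₁, j₂±m₂, J±M) = (5,0,2,2,5,0)
P² = 1440/7
sum k=0..0:
  [0] +1/24 = 1/24
S = 1/24
C² = P²·S² = 5/14 ; C = +0.597614

+√(5/14) = +0.597614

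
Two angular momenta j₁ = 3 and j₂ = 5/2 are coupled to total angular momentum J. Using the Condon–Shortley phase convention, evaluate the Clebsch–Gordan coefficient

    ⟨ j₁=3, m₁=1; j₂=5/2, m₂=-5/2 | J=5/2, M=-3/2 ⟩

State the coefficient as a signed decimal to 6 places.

√[6·3!3!2!/9! · 4!2!0!5!1!4!] = √(1152/7)
  +(−1)^0/∏(0,3,2,0,1,2)! = 1/24  (running 1/24)
⟨..|..⟩ = √(1152/7)·(1/24) = +0.534522

+0.534522  (= +√(2/7))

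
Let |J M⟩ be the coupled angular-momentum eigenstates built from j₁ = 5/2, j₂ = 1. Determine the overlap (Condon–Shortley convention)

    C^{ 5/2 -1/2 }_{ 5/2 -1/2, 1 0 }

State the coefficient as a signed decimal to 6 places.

−√(1/35) = -0.169031

√[6·1!4!1!/7! · 2!3!1!1!2!3!] = √(144/35)
  +(−1)^0/∏(0,1,3,1,1,0)! = 1/6  (running 1/6)
  +(−1)^1/∏(1,0,2,0,2,1)! = -1/4  (running -1/12)
⟨..|..⟩ = √(144/35)·(-1/12) = -0.169031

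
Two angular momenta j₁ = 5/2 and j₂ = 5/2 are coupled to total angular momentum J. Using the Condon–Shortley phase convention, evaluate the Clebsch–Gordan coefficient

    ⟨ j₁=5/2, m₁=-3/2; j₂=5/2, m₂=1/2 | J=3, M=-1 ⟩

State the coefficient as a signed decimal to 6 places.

+0.182574  (= +√(1/30))

√[7·2!3!3!/9! · 1!4!3!2!2!4!] = √(96/5)
  +(−1)^1/∏(1,1,3,2,0,1)! = -1/12  (running -1/12)
  +(−1)^2/∏(2,0,2,1,1,2)! = 1/8  (running 1/24)
⟨..|..⟩ = √(96/5)·(1/24) = +0.182574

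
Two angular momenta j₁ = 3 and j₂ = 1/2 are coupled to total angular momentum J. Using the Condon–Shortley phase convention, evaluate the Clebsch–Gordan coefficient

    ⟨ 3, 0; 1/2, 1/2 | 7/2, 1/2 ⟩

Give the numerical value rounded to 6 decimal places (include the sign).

+0.755929  (= +√(4/7))

triangle: 0!*6!*1!/8! = 720/40320
(j±m)!: 3!*3!*1!*0!*4!*3! = 5184
prefactor² = (2J+1)*Δ*N² = 5184/7
  k=0: +1/(0!*0!*3!*1!*3!*0!) = 1/36
Σ = 1/36  ⇒  CG² = 5184/7*1/36² = 4/7
CG = +√(4/7) = +0.755929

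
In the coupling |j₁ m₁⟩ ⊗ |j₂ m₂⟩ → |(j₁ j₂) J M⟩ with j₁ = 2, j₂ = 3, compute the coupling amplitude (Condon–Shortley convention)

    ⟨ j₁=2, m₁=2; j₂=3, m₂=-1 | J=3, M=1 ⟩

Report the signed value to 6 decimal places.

j₁+j₂−J=2  J+j₁−j₂=2  J−j₁+j₂=4  j₁+j₂+J+1=9
(j₁±m₁, j₂±m₂, J±M) = (4,0,2,4,4,2)
P² = 512/5
sum k=0..0:
  [0] +1/16 = 1/16
S = 1/16
C² = P²·S² = 2/5 ; C = +0.632456

+0.632456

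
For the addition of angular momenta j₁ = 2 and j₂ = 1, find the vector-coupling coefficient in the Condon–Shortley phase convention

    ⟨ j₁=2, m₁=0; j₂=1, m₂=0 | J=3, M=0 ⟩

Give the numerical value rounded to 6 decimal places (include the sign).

+√(3/5) = +0.774597

triangle: 0!*4!*2!/7! = 48/5040
(j±m)!: 2!*2!*1!*1!*3!*3! = 144
prefactor² = (2J+1)*Δ*N² = 48/5
  k=0: +1/(0!*0!*2!*1!*2!*1!) = 1/4
Σ = 1/4  ⇒  CG² = 48/5*1/4² = 3/5
CG = +√(3/5) = +0.774597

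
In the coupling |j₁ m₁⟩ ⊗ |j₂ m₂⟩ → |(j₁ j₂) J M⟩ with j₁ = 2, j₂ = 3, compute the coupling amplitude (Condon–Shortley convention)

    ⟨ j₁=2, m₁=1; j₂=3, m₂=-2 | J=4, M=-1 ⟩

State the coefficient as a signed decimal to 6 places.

√[9·1!3!5!/10! · 3!1!1!5!3!5!] = √(6480/7)
  +(−1)^0/∏(0,1,1,1,2,4)! = 1/48  (running 1/48)
  +(−1)^1/∏(1,0,0,0,3,5)! = -1/720  (running 7/360)
⟨..|..⟩ = √(6480/7)·(7/360) = +0.591608

+0.591608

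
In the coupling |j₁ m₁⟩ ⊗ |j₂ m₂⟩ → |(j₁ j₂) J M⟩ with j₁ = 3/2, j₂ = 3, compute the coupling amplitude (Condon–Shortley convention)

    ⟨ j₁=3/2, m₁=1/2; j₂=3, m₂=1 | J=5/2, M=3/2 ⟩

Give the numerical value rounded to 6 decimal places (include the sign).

triangle: 2!*1!*4!/8! = 48/40320
(j±m)!: 2!*1!*4!*2!*4!*1! = 2304
prefactor² = (2J+1)*Δ*N² = 576/35
  k=0: +1/(0!*2!*1!*4!*0!*0!) = 1/48
  k=1: −1/(1!*1!*0!*3!*1!*1!) = -1/6
Σ = -7/48  ⇒  CG² = 576/35*(-7/48)² = 7/20
CG = −√(7/20) = -0.591608

-0.591608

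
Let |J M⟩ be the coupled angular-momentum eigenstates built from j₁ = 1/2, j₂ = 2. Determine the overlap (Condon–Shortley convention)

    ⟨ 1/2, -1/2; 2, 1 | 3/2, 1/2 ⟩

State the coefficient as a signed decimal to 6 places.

−√(3/5) = -0.774597

triangle: 1!×0!×3!/5! = 6/120
(j±m)!: 0!×1!×3!×1!×2!×1! = 12
prefactor² = (2J+1)×Δ×N² = 12/5
  k=1: −1/(1!×0!×0!×2!×0!×1!) = -1/2
Σ = -1/2  ⇒  CG² = 12/5×(-1/2)² = 3/5
CG = −√(3/5) = -0.774597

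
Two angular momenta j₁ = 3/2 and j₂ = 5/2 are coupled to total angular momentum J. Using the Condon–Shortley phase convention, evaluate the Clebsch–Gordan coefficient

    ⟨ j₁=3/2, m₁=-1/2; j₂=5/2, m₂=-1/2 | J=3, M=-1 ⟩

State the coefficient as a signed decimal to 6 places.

-0.129099

j₁+j₂−J=1  J+j₁−j₂=2  J−j₁+j₂=4  j₁+j₂+J+1=8
(j₁±m₁, j₂±m₂, J±M) = (1,2,2,3,2,4)
P² = 48/5
sum k=0..1:
  [0] +1/8 = 1/8
  [1] −1/6 = -1/6
S = -1/24
C² = P²·S² = 1/60 ; C = -0.129099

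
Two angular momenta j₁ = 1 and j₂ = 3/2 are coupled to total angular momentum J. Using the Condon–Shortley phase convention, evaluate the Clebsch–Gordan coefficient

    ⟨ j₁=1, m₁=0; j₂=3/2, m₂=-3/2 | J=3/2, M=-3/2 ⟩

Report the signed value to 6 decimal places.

+0.774597  (= +√(3/5))

triangle: 1!·1!·2!/5! = 2/120
(j±m)!: 1!·1!·0!·3!·0!·3! = 36
prefactor² = (2J+1)·Δ·N² = 12/5
  k=0: +1/(0!·1!·1!·0!·0!·2!) = 1/2
Σ = 1/2  ⇒  CG² = 12/5·1/2² = 3/5
CG = +√(3/5) = +0.774597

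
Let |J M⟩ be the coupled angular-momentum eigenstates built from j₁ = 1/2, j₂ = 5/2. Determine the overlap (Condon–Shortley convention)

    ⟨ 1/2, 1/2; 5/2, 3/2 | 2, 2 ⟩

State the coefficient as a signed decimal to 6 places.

+0.408248

j₁+j₂−J=1  J+j₁−j₂=0  J−j₁+j₂=4  j₁+j₂+J+1=6
(j₁±m₁, j₂±m₂, J±M) = (1,0,4,1,4,0)
P² = 96
sum k=0..0:
  [0] +1/24 = 1/24
S = 1/24
C² = P²·S² = 1/6 ; C = +0.408248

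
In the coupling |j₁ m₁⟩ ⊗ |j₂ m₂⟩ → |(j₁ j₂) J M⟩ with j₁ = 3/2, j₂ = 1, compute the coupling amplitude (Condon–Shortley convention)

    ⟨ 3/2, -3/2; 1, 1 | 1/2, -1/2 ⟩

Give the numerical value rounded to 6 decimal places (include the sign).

+0.707107  (= +√(1/2))

j₁+j₂−J=2  J+j₁−j₂=1  J−j₁+j₂=0  j₁+j₂+J+1=4
(j₁±m₁, j₂±m₂, J±M) = (0,3,2,0,0,1)
P² = 2
sum k=2..2:
  [2] +1/2 = 1/2
S = 1/2
C² = P²·S² = 1/2 ; C = +0.707107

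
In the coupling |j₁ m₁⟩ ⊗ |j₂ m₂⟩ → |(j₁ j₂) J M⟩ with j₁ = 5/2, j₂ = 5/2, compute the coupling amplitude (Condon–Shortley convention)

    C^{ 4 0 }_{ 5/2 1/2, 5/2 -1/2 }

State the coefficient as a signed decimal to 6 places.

√[9·1!4!4!/10! · 3!2!2!3!4!4!] = √(20736/175)
  +(−1)^0/∏(0,1,2,2,2,2)! = 1/16  (running 1/16)
  +(−1)^1/∏(1,0,1,1,3,3)! = -1/36  (running 5/144)
⟨..|..⟩ = √(20736/175)·(5/144) = +0.377964

+0.377964  (= +√(1/7))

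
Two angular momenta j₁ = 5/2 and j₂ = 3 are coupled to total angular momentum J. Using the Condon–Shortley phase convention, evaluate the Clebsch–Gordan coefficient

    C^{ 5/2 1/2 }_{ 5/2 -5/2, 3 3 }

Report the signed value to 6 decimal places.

j₁+j₂−J=3  J+j₁−j₂=2  J−j₁+j₂=3  j₁+j₂+J+1=9
(j₁±m₁, j₂±m₂, J±M) = (0,5,6,0,3,2)
P² = 8640/7
sum k=3..3:
  [3] −1/72 = -1/72
S = -1/72
C² = P²·S² = 5/21 ; C = -0.487950

−√(5/21) = -0.487950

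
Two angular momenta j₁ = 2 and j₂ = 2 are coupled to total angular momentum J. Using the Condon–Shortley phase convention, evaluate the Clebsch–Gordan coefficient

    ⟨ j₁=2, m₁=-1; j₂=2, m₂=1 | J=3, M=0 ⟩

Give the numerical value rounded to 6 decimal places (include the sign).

√[7·1!3!3!/8! · 1!3!3!1!3!3!] = √(81/10)
  +(−1)^0/∏(0,1,3,3,0,0)! = 1/36  (running 1/36)
  +(−1)^1/∏(1,0,2,2,1,1)! = -1/4  (running -2/9)
⟨..|..⟩ = √(81/10)·(-2/9) = -0.632456

-0.632456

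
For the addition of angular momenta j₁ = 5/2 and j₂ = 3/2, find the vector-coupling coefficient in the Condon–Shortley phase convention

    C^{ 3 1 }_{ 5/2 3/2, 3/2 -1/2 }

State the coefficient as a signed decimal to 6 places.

j₁+j₂−J=1  J+j₁−j₂=4  J−j₁+j₂=2  j₁+j₂+J+1=8
(j₁±m₁, j₂±m₂, J±M) = (4,1,1,2,4,2)
P² = 96/5
sum k=0..1:
  [0] +1/6 = 1/6
  [1] −1/48 = -1/48
S = 7/48
C² = P²·S² = 49/120 ; C = +0.639010

+√(49/120) ≈ +0.639010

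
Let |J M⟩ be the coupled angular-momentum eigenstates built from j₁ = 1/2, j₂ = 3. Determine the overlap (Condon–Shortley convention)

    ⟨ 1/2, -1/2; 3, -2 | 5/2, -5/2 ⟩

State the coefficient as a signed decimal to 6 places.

-0.377964  (= −√(1/7))

triangle: 1!·0!·5!/7! = 120/5040
(j±m)!: 0!·1!·1!·5!·0!·5! = 14400
prefactor² = (2J+1)·Δ·N² = 14400/7
  k=1: −1/(1!·0!·0!·0!·0!·5!) = -1/120
Σ = -1/120  ⇒  CG² = 14400/7·(-1/120)² = 1/7
CG = −√(1/7) = -0.377964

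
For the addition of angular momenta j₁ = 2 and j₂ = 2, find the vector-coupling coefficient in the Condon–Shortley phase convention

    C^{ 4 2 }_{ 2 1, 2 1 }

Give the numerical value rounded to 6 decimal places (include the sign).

+√(4/7) = +0.755929

triangle: 0!*4!*4!/9! = 576/362880
(j±m)!: 3!*1!*3!*1!*6!*2! = 51840
prefactor² = (2J+1)*Δ*N² = 5184/7
  k=0: +1/(0!*0!*1!*3!*3!*1!) = 1/36
Σ = 1/36  ⇒  CG² = 5184/7*1/36² = 4/7
CG = +√(4/7) = +0.755929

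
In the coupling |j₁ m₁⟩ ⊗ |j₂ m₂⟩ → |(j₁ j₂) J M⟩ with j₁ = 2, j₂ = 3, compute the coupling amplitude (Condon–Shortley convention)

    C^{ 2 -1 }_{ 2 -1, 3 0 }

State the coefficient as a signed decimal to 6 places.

j₁+j₂−J=3  J+j₁−j₂=1  J−j₁+j₂=3  j₁+j₂+J+1=8
(j₁±m₁, j₂±m₂, J±M) = (1,3,3,3,1,3)
P² = 81/14
sum k=2..3:
  [2] +1/4 = 1/4
  [3] −1/36 = -1/36
S = 2/9
C² = P²·S² = 2/7 ; C = +0.534522

+0.534522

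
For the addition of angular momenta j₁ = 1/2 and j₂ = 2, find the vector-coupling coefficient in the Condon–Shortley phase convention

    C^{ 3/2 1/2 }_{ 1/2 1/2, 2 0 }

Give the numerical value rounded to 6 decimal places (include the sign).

+0.632456

j₁+j₂−J=1  J+j₁−j₂=0  J−j₁+j₂=3  j₁+j₂+J+1=5
(j₁±m₁, j₂±m₂, J±M) = (1,0,2,2,2,1)
P² = 8/5
sum k=0..0:
  [0] +1/2 = 1/2
S = 1/2
C² = P²·S² = 2/5 ; C = +0.632456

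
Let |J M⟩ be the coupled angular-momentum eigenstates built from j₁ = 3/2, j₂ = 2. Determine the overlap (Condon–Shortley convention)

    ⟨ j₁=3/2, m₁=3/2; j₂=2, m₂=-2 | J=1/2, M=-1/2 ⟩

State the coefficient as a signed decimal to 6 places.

+0.632456  (= +√(2/5))

triangle: 3!*0!*1!/5! = 6/120
(j±m)!: 3!*0!*0!*4!*0!*1! = 144
prefactor² = (2J+1)*Δ*N² = 72/5
  k=0: +1/(0!*3!*0!*0!*0!*1!) = 1/6
Σ = 1/6  ⇒  CG² = 72/5*1/6² = 2/5
CG = +√(2/5) = +0.632456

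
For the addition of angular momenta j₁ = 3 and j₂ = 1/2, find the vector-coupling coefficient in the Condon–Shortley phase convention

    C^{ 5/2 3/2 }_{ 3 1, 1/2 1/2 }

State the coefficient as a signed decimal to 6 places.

√[6·1!5!0!/7! · 4!2!1!0!4!1!] = √(1152/7)
  +(−1)^1/∏(1,0,1,0,4,0)! = -1/24  (running -1/24)
⟨..|..⟩ = √(1152/7)·(-1/24) = -0.534522

-0.534522  (= −√(2/7))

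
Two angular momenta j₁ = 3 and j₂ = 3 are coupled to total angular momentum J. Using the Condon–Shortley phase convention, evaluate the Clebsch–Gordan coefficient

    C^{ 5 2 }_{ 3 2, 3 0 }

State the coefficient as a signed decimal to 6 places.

+0.577350

j₁+j₂−J=1  J+j₁−j₂=5  J−j₁+j₂=5  j₁+j₂+J+1=12
(j₁±m₁, j₂±m₂, J±M) = (5,1,3,3,7,3)
P² = 43200
sum k=0..1:
  [0] +1/288 = 1/288
  [1] −1/1440 = -1/1440
S = 1/360
C² = P²·S² = 1/3 ; C = +0.577350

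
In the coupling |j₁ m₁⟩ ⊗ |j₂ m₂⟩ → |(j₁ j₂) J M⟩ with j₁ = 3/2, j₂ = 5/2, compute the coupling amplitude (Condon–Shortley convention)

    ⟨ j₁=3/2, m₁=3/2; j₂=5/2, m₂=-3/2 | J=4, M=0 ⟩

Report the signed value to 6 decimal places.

j₁+j₂−J=0  J+j₁−j₂=3  J−j₁+j₂=5  j₁+j₂+J+1=9
(j₁±m₁, j₂±m₂, J±M) = (3,0,1,4,4,4)
P² = 10368/7
sum k=0..0:
  [0] +1/144 = 1/144
S = 1/144
C² = P²·S² = 1/14 ; C = +0.267261

+√(1/14) = +0.267261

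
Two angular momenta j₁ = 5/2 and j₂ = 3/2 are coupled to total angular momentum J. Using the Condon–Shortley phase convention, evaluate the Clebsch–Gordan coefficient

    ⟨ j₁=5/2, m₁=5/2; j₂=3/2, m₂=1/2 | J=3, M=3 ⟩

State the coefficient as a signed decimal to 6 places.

j₁+j₂−J=1  J+j₁−j₂=4  J−j₁+j₂=2  j₁+j₂+J+1=8
(j₁±m₁, j₂±m₂, J±M) = (5,0,2,1,6,0)
P² = 1440
sum k=0..0:
  [0] +1/48 = 1/48
S = 1/48
C² = P²·S² = 5/8 ; C = +0.790569

+0.790569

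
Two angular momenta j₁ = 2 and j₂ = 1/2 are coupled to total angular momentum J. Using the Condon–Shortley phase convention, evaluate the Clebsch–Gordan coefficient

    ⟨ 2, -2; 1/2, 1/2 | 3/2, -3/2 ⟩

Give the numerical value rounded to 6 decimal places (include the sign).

−√(4/5) ≈ -0.894427

j₁+j₂−J=1  J+j₁−j₂=3  J−j₁+j₂=0  j₁+j₂+J+1=5
(j₁±m₁, j₂±m₂, J±M) = (0,4,1,0,0,3)
P² = 144/5
sum k=1..1:
  [1] −1/6 = -1/6
S = -1/6
C² = P²·S² = 4/5 ; C = -0.894427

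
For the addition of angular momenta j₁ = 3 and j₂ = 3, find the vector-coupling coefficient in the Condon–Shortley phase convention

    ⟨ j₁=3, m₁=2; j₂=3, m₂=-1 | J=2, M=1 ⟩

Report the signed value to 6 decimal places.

triangle: 4!·2!·2!/9! = 96/362880
(j±m)!: 5!·1!·2!·4!·3!·1! = 34560
prefactor² = (2J+1)·Δ·N² = 320/7
  k=0: +1/(0!·4!·1!·2!·1!·0!) = 1/48
  k=1: −1/(1!·3!·0!·1!·2!·1!) = -1/12
Σ = -1/16  ⇒  CG² = 320/7·(-1/16)² = 5/28
CG = −√(5/28) = -0.422577

−√(5/28) = -0.422577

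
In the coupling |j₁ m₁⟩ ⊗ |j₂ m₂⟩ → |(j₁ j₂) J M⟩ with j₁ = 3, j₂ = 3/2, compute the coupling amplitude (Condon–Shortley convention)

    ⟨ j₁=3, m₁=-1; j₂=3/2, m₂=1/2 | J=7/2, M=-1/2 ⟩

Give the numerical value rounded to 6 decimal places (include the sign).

triangle: 1!×5!×2!/9! = 240/362880
(j±m)!: 2!×4!×2!×1!×3!×4! = 13824
prefactor² = (2J+1)×Δ×N² = 512/7
  k=0: +1/(0!×1!×4!×2!×1!×0!) = 1/48
  k=1: −1/(1!×0!×3!×1!×2!×1!) = -1/12
Σ = -1/16  ⇒  CG² = 512/7×(-1/16)² = 2/7
CG = −√(2/7) = -0.534522

-0.534522  (= −√(2/7))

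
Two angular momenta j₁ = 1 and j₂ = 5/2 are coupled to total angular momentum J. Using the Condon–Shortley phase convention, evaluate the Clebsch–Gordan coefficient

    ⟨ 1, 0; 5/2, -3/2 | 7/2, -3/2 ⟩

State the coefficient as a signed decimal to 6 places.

+0.690066  (= +√(10/21))

triangle: 0!×2!×5!/8! = 240/40320
(j±m)!: 1!×1!×1!×4!×2!×5! = 5760
prefactor² = (2J+1)×Δ×N² = 1920/7
  k=0: +1/(0!×0!×1!×1!×1!×4!) = 1/24
Σ = 1/24  ⇒  CG² = 1920/7×1/24² = 10/21
CG = +√(10/21) = +0.690066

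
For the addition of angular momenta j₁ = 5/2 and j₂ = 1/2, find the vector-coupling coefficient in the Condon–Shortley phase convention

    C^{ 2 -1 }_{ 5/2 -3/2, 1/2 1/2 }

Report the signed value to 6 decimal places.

−√(2/3) = -0.816497

√[5·1!4!0!/6! · 1!4!1!0!1!3!] = √(24)
  +(−1)^1/∏(1,0,3,0,1,0)! = -1/6  (running -1/6)
⟨..|..⟩ = √(24)·(-1/6) = -0.816497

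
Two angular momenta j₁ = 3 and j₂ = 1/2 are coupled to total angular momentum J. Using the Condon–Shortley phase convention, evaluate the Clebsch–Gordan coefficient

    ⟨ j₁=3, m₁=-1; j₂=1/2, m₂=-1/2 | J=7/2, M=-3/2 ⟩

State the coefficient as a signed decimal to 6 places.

√[8·0!6!1!/8! · 2!4!0!1!2!5!] = √(11520/7)
  +(−1)^0/∏(0,0,4,0,2,1)! = 1/48  (running 1/48)
⟨..|..⟩ = √(11520/7)·(1/48) = +0.845154

+0.845154  (= +√(5/7))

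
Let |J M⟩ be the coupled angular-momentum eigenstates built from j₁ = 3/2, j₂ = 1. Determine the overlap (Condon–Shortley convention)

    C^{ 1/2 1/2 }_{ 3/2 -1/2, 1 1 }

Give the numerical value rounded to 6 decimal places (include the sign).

j₁+j₂−J=2  J+j₁−j₂=1  J−j₁+j₂=0  j₁+j₂+J+1=4
(j₁±m₁, j₂±m₂, J±M) = (1,2,2,0,1,0)
P² = 2/3
sum k=2..2:
  [2] +1/2 = 1/2
S = 1/2
C² = P²·S² = 1/6 ; C = +0.408248

+√(1/6) ≈ +0.408248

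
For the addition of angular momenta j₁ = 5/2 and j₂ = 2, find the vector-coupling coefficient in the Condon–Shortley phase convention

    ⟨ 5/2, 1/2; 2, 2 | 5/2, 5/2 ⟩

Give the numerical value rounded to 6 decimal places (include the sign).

j₁+j₂−J=2  J+j₁−j₂=3  J−j₁+j₂=2  j₁+j₂+J+1=8
(j₁±m₁, j₂±m₂, J±M) = (3,2,4,0,5,0)
P² = 864/7
sum k=2..2:
  [2] +1/24 = 1/24
S = 1/24
C² = P²·S² = 3/14 ; C = +0.462910

+√(3/14) ≈ +0.462910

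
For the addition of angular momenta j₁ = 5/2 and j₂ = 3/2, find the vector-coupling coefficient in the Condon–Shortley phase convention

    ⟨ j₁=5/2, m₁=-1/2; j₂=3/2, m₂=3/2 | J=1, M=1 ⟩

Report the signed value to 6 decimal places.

−√(1/20) ≈ -0.223607

√[3·3!2!0!/6! · 2!3!3!0!2!0!] = √(36/5)
  +(−1)^3/∏(3,0,0,0,2,0)! = -1/12  (running -1/12)
⟨..|..⟩ = √(36/5)·(-1/12) = -0.223607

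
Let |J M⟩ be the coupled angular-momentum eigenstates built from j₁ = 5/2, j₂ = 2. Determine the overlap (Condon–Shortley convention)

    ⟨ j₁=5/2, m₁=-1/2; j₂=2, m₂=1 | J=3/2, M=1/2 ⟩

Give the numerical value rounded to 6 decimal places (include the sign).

+0.487950

j₁+j₂−J=3  J+j₁−j₂=2  J−j₁+j₂=1  j₁+j₂+J+1=7
(j₁±m₁, j₂±m₂, J±M) = (2,3,3,1,2,1)
P² = 48/35
sum k=2..3:
  [2] +1/2 = 1/2
  [3] −1/12 = -1/12
S = 5/12
C² = P²·S² = 5/21 ; C = +0.487950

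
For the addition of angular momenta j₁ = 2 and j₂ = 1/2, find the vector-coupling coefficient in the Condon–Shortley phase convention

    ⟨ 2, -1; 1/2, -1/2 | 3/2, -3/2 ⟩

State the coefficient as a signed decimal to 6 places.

+√(1/5) ≈ +0.447214

j₁+j₂−J=1  J+j₁−j₂=3  J−j₁+j₂=0  j₁+j₂+J+1=5
(j₁±m₁, j₂±m₂, J±M) = (1,3,0,1,0,3)
P² = 36/5
sum k=0..0:
  [0] +1/6 = 1/6
S = 1/6
C² = P²·S² = 1/5 ; C = +0.447214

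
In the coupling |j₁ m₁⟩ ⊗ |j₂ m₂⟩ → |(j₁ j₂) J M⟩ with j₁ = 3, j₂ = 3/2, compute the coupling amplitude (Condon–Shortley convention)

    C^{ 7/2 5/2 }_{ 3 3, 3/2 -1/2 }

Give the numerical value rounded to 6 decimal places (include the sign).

triangle: 1!×5!×2!/9! = 240/362880
(j±m)!: 6!×0!×1!×2!×6!×1! = 1036800
prefactor² = (2J+1)×Δ×N² = 38400/7
  k=0: +1/(0!×1!×0!×1!×5!×1!) = 1/120
Σ = 1/120  ⇒  CG² = 38400/7×1/120² = 8/21
CG = +√(8/21) = +0.617213

+√(8/21) ≈ +0.617213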